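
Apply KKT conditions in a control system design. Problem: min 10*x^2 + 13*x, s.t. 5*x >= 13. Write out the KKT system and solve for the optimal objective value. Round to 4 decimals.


Step 1: Try lambda = 0 (constraint inactive).
x_unc = -13/(2*10) = -0.65
Check: 5*-0.65 = -3.25 < 13 -- violated!
Step 2: Constraint must be active: 5*x = 13
x* = 13/5 = 2.6
lambda = (2*10*2.6 + 13)/5 = 13.0
Step 3: Compute optimal value.
f(x*) = 10*2.6^2 + 13*2.6 = 101.4


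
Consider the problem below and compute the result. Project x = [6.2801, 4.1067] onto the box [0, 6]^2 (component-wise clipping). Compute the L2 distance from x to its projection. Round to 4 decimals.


Project each component onto [0, 6].
clip(6.2801) = 6.0, clip(4.1067) = 4.1067
Projection = [6.0, 4.1067]
Squared diffs: [0.0785, 0.0]
Distance = sqrt(0.0785) = 0.2801


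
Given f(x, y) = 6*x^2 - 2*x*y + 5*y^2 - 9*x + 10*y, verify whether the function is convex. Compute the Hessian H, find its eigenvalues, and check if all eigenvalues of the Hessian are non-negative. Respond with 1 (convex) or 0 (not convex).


The Hessian of f(x,y) = 6*x^2 - 2*x*y + 5*y^2 - 9*x + 10*y is:
H = [[12, -2], [-2, 10]]
Trace = 12 + 10 = 22
Determinant = 12*10 - (-2)^2 = 116
Discriminant = (22)^2 - 4*116 = 20.0
Eigenvalues: lambda_1 = 8.7639, lambda_2 = 13.2361
The function is convex.

1


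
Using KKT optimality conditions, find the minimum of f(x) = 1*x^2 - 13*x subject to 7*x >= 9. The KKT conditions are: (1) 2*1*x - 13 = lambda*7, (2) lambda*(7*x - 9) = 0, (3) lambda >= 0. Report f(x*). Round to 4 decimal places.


Step 1: Try lambda = 0 (constraint inactive).
Stationarity: 2*1*x - 13 = 0
x* = 13/(2*1) = 6.5
Check constraint: 7*6.5 = 45.5 >= 9 -- satisfied.
Step 2: Compute optimal value.
f(x*) = 1*6.5^2 - 13*6.5 = -42.25


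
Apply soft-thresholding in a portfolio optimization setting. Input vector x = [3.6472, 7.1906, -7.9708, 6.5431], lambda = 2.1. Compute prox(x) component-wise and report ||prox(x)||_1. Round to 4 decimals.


Soft-thresholding with lambda = 2.1:
prox(3.6472) = sign(3.6472)*max(|3.6472| - 2.1, 0) = 1.5472
prox(7.1906) = sign(7.1906)*max(|7.1906| - 2.1, 0) = 5.0906
prox(-7.9708) = sign(-7.9708)*max(|-7.9708| - 2.1, 0) = -5.8708
prox(6.5431) = sign(6.5431)*max(|6.5431| - 2.1, 0) = 4.4431
prox(x) = [1.5472, 5.0906, -5.8708, 4.4431]
||prox(x)||_1 = 1.5472 + 5.0906 + 5.8708 + 4.4431 = 16.9517


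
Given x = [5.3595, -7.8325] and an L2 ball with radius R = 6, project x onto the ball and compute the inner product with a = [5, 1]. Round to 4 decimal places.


Step 1: Compute ||x|| (intermediates to 6 decimals).
||x|| = sqrt(5.3595^2 + (-7.8325)^2) = 9.490643
Step 2: Project.
Since ||x|| > R, scale = R/||x|| = 6/9.490643 = 0.632202, proj(x) = scale * x
proj(x) = [3.388287, -4.951722]
Step 3: Dot product.
a^T * proj(x) = 5*3.388287 + 1*(-4.951722) = 11.9897


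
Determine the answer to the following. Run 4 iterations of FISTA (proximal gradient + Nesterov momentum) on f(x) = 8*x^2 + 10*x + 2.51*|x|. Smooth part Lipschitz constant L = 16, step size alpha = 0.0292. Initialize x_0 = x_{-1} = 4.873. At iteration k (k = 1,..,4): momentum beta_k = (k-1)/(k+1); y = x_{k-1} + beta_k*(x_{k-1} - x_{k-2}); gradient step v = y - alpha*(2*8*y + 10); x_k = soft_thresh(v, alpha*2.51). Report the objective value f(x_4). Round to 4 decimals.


FISTA on f(x) = 8*x^2 + 10*x + 2.51*|x|
L = 16, alpha = 0.0292
Iteration 1: beta = 0.0, y = 4.873 + 0.0*(4.873 - 4.873) = 4.873
  grad(y) = 87.968, v = y - alpha*grad = 2.3043
  prox(v) = soft_thresh(2.3043, 0.0733) = 2.231
Iteration 2: beta = 0.3333, y = 2.231 + 0.3333*(2.231 - 4.873) = 1.3504
  grad(y) = 31.6062, v = y - alpha*grad = 0.4275
  prox(v) = soft_thresh(0.4275, 0.0733) = 0.3542
Iteration 3: beta = 0.5, y = 0.3542 + 0.5*(0.3542 - 2.231) = -0.5842
  grad(y) = 0.6524, v = y - alpha*grad = -0.6033
  prox(v) = soft_thresh(-0.6033, 0.0733) = -0.53
Iteration 4: beta = 0.6, y = -0.53 + 0.6*(-0.53 - 0.3542) = -1.0605
  grad(y) = -6.9679, v = y - alpha*grad = -0.857
  prox(v) = soft_thresh(-0.857, 0.0733) = -0.7837
f(x_4) = 8*(-0.7837)^2 + 10*(-0.7837) + 2.51*|-0.7837| = -0.9562


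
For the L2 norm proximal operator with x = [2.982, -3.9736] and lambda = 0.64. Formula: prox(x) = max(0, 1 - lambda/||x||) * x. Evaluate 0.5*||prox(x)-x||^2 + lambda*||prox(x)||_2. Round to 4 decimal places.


Step 1: Compute ||x||.
||x|| = 4.9681
Step 2: Compute scaling factor.
scale = max(0, 1 - 0.64/4.9681) = 0.8712
Step 3: prox(x) = [2.5979, -3.4617]
||prox(x)|| = 4.3281
Step 4: Proximal objective.
0.5*||prox-x||^2 = 0.2048
lambda*||prox|| = 2.77
Total = 2.9748


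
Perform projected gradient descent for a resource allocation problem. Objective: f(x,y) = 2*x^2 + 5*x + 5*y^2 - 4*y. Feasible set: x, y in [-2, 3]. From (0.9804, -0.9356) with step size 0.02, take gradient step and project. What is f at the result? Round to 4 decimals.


Step 1: Compute gradient at (0.9804, -0.9356).
grad_x = 2*2*0.9804 + 5 = 8.9216
grad_y = 2*5*-0.9356 - 4 = -13.356
Step 2: Gradient step.
x_raw = 0.9804 - 0.02*8.9216 = 0.802
y_raw = -0.9356 - 0.02*-13.356 = -0.6685
Step 3: Project onto [-2, 3].
x_proj = clip(0.802) = 0.802
y_proj = clip(-0.6685) = -0.6685
Step 4: Evaluate f.
f(0.802, -0.6685) = 10.2044


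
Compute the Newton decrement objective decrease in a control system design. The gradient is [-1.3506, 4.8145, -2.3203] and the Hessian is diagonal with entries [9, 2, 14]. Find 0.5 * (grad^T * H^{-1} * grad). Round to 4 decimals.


Step 1: H is diagonal, so H^(-1) * g = [-0.1501, 2.4073, -0.1657].
Step 2: g^T H^(-1) g = sum_i g_i^2 / H_ii
  = (-1.3506)^2/9 + (4.8145)^2/2 + (-2.3203)^2/14
  = 0.2027 + 11.5897 + 0.3846 = 12.1769
Step 3: Objective decrease = 0.5 * g^T H^(-1) g = 6.0885


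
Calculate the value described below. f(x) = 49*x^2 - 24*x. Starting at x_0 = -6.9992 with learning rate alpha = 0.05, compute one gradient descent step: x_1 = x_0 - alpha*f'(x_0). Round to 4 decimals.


We compute the gradient at x_0 and apply the update.
f'(x) = 98*x - 24
f'(-6.9992) = 98*-6.9992 - 24 = -709.9216
x_1 = -6.9992 - 0.05*-709.9216 = 28.4969


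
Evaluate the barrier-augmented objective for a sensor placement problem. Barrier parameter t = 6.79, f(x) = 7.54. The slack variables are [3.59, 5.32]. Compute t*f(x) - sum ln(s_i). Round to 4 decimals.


Step 1: Compute log-barrier.
ln values: [1.2782, 1.6715]
phi = -(1.2782 + 1.6715) = -2.9496
Step 2: Compute augmented objective.
t*f(x) = 6.79*7.54 = 51.1966
Total = 51.1966 - 2.9496 = 48.247


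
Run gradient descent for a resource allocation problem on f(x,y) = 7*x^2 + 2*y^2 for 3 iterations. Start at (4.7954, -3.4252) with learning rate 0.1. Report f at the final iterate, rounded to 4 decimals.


Gradient descent on f(x,y) = 7*x^2 + 2*y^2.
Starting point: (4.7954, -3.4252), alpha = 0.1
Step 1: grad_x = 2*7*4.7954 = 67.1356, grad_y = 2*2*-3.4252 = -13.7008
  x_1 = 4.7954 - 0.1*67.1356 = -1.9182
  y_1 = -3.4252 - 0.1*-13.7008 = -2.0551
Step 2: grad_x = 2*7*-1.9182 = -26.8542, grad_y = 2*2*-2.0551 = -8.2205
  x_2 = -1.9182 - 0.1*-26.8542 = 0.7673
  y_2 = -2.0551 - 0.1*-8.2205 = -1.2331
Step 3: grad_x = 2*7*0.7673 = 10.7417, grad_y = 2*2*-1.2331 = -4.9323
  x_3 = 0.7673 - 0.1*10.7417 = -0.3069
  y_3 = -1.2331 - 0.1*-4.9323 = -0.7398
f(-0.3069, -0.7398) = 7*(-0.3069)^2 + 2*(-0.7398)^2 = 1.7541


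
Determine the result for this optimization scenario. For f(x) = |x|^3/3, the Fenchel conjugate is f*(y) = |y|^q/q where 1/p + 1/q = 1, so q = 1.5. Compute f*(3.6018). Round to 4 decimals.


The conjugate exponent q satisfies 1/p + 1/q = 1.
p = 3, so q = 3/(3 - 1) = 1.5
|y|^q = 3.6018^1.5 = 6.8356
f*(3.6018) = 6.8356 / 1.5 = 4.5571


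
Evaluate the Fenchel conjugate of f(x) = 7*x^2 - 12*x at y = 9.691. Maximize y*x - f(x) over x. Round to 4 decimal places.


f*(y) = sup_x {y*x - a*x^2 - b*x} = sup_x {(y-b)*x - a*x^2}
FOC: (y - b) - 2a*x = 0 => x* = (y - b)/(2a)
x* = (9.691 + 12)/(2*7) = 1.5494
f*(9.691) = (y-b)^2/(4a) = (9.691 + 12)^2/(4*7)
= 470.4995/28 = 16.8036


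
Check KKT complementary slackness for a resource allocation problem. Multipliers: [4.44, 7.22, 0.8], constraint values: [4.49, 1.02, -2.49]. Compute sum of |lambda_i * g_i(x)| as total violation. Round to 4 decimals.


KKT complementary slackness check:
lambda_1 * g_1 = 4.44 * 4.49 = 19.9356
lambda_2 * g_2 = 7.22 * 1.02 = 7.3644
lambda_3 * g_3 = 0.8 * -2.49 = -1.992
Total violation = 19.9356 + 7.3644 + 1.992 = 29.292


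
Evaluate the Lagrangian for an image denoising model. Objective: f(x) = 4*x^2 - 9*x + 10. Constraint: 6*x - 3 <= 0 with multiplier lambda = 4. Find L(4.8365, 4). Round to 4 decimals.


Step 1: Evaluate f(x).
f(4.8365) = 4*4.8365^2 - 9*4.8365 + 10 = 60.0384
Step 2: Evaluate g(x).
g(4.8365) = 6*4.8365 - 3 = 26.019
Step 3: Compute Lagrangian.
L = 60.0384 + 4*26.019 = 164.1144


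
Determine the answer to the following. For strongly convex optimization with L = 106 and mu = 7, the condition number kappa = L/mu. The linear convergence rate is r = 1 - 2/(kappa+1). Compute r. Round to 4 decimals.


Step 1: Compute the condition number.
kappa = L/mu = 106/7 = 15.1429
Step 2: Compute the convergence rate.
r = 1 - 2/(kappa + 1) = 1 - 2*mu/(L + mu) = (L - mu)/(L + mu) = 99/113 = 0.8761


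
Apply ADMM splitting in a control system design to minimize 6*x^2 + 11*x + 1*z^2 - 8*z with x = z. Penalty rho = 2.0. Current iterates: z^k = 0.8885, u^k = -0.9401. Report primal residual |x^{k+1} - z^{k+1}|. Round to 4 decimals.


ADMM iteration with rho = 2.0, z^k = 0.8885, u^k = -0.9401
Step 1: x-update.
Minimize 6*x^2 + 11*x + (2.0/2)*(x - 0.8885 - 0.9401)^2
FOC: (2*6 + 2.0)*x = -11 + 2.0*(0.8885 + 0.9401)
x^{k+1} = -0.5245
Step 2: z-update.
Minimize 1*z^2 - 8*z + (2.0/2)*(-0.5245 - z - 0.9401)^2
FOC: (2*1 + 2.0)*z = 8 + 2.0*(-0.5245 - 0.9401)
z^{k+1} = 1.2677
Step 3: u-update.
u^{k+1} = -0.9401 - 0.5245 - 1.2677 = -2.7323
Step 4: Primal residual = |-0.5245 - 1.2677| = 1.7922


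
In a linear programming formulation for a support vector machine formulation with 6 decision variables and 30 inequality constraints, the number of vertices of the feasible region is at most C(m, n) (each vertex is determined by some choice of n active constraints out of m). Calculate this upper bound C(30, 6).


Each vertex corresponds to some choice of n active constraints out of m, so the number of vertices is at most C(m, n) = m! / (n!(m-n)!).
m = 30, n = 6
Numerator: 30 * 29 * 28 * 27 * 26 * 25
Denominator: 6! = 720
C(30, 6) = 593775


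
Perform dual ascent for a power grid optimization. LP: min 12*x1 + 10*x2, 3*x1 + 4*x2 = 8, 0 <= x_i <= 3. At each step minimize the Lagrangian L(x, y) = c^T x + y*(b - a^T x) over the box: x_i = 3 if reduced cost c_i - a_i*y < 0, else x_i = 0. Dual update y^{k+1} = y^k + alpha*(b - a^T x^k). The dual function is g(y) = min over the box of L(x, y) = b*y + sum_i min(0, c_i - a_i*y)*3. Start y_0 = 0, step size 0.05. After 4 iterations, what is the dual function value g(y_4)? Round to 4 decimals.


Dual ascent for LP: min 12*x1 + 10*x2, 3*x1 + 4*x2 = 8, 0 <= x_i <= 3
Step 1: y^k = 0.0, reduced costs: (12.0, 10.0)
  x^k = (0.0, 0.0), subgradient = b - a^T x = 8.0
  y^{k+1} = 0.0 + 0.05*8.0 = 0.4
Step 2: y^k = 0.4, reduced costs: (10.8, 8.4)
  x^k = (0.0, 0.0), subgradient = b - a^T x = 8.0
  y^{k+1} = 0.4 + 0.05*8.0 = 0.8
Step 3: y^k = 0.8, reduced costs: (9.6, 6.8)
  x^k = (0.0, 0.0), subgradient = b - a^T x = 8.0
  y^{k+1} = 0.8 + 0.05*8.0 = 1.2
Step 4: y^k = 1.2, reduced costs: (8.4, 5.2)
  x^k = (0.0, 0.0), subgradient = b - a^T x = 8.0
  y^{k+1} = 1.2 + 0.05*8.0 = 1.6
Dual objective at y_4 = 1.6: reduced costs (7.2, 3.6), box minimizer x = (0.0, 0.0)
g(y_4) = b*y + (c1 - a1*y)*x1 + (c2 - a2*y)*x2 = 8*1.6 + 7.2*0.0 + 3.6*0.0 = 12.8 + 0.0 + 0.0 = 12.8


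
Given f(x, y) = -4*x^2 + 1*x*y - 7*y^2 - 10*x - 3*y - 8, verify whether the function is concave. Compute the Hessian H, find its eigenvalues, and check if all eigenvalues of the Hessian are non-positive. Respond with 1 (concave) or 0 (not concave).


The Hessian of f(x,y) = -4*x^2 + 1*x*y - 7*y^2 - 10*x - 3*y - 8 is:
H = [[-8, 1], [1, -14]]
Trace = -8 - 14 = -22
Determinant = -8*-14 - (1)^2 = 111
Discriminant = (-22)^2 - 4*111 = 40.0
Eigenvalues: lambda_1 = -14.1623, lambda_2 = -7.8377
The function is concave.

1


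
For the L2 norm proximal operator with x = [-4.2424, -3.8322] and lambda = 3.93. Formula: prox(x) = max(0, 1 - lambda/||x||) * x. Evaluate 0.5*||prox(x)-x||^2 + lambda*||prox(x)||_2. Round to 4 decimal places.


Step 1: Compute ||x||.
||x|| = 5.717
Step 2: Compute scaling factor.
scale = max(0, 1 - 3.93/5.717) = 0.3126
Step 3: prox(x) = [-1.3261, -1.1978]
||prox(x)|| = 1.787
Step 4: Proximal objective.
0.5*||prox-x||^2 = 7.7225
lambda*||prox|| = 7.0229
Total = 14.7452


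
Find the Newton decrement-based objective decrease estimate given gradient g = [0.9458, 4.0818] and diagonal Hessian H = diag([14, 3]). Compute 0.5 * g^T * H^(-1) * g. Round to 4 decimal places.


Step 1: H is diagonal, so H^(-1) * g = [0.0676, 1.3606].
Step 2: g^T H^(-1) g = sum_i g_i^2 / H_ii
  = (0.9458)^2/14 + (4.0818)^2/3
  = 0.0639 + 5.5537 = 5.6176
Step 3: Objective decrease = 0.5 * g^T H^(-1) g = 2.8088


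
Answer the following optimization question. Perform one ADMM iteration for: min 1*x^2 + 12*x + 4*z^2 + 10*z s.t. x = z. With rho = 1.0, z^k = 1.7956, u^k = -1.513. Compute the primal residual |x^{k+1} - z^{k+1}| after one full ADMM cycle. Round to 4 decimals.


ADMM iteration with rho = 1.0, z^k = 1.7956, u^k = -1.513
Step 1: x-update.
Minimize 1*x^2 + 12*x + (1.0/2)*(x - 1.7956 - 1.513)^2
FOC: (2*1 + 1.0)*x = -12 + 1.0*(1.7956 + 1.513)
x^{k+1} = -2.8971
Step 2: z-update.
Minimize 4*z^2 + 10*z + (1.0/2)*(-2.8971 - z - 1.513)^2
FOC: (2*4 + 1.0)*z = -10 + 1.0*(-2.8971 - 1.513)
z^{k+1} = -1.6011
Step 3: u-update.
u^{k+1} = -1.513 - 2.8971 + 1.6011 = -2.809
Step 4: Primal residual = |-2.8971 + 1.6011| = 1.296


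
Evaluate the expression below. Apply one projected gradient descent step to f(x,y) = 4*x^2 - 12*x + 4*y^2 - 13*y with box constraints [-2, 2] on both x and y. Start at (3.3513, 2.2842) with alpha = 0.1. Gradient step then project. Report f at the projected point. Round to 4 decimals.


Step 1: Compute gradient at (3.3513, 2.2842).
grad_x = 2*4*3.3513 - 12 = 14.8104
grad_y = 2*4*2.2842 - 13 = 5.2736
Step 2: Gradient step.
x_raw = 3.3513 - 0.1*14.8104 = 1.8703
y_raw = 2.2842 - 0.1*5.2736 = 1.7568
Step 3: Project onto [-2, 2].
x_proj = clip(1.8703) = 1.8703
y_proj = clip(1.7568) = 1.7568
Step 4: Evaluate f.
f(1.8703, 1.7568) = -18.9446


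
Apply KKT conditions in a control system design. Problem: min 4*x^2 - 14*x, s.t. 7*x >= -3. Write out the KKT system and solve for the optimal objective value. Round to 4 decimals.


Step 1: Try lambda = 0 (constraint inactive).
Stationarity: 2*4*x - 14 = 0
x* = 14/(2*4) = 1.75
Check constraint: 7*1.75 = 12.25 >= -3 -- satisfied.
Step 2: Compute optimal value.
f(x*) = 4*1.75^2 - 14*1.75 = -12.25


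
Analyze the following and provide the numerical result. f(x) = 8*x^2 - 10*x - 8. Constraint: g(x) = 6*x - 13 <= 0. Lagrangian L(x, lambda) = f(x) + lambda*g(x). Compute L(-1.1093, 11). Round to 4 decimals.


Step 1: Evaluate f(x).
f(-1.1093) = 8*(-1.1093)^2 - 10*(-1.1093) - 8 = 12.9374
Step 2: Evaluate g(x).
g(-1.1093) = 6*-1.1093 - 13 = -19.6558
Step 3: Compute Lagrangian.
L = 12.9374 + 11*-19.6558 = -203.2764


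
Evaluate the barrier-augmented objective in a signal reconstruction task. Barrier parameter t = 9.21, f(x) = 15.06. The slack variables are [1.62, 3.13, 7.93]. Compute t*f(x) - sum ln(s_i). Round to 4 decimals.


Step 1: Compute log-barrier.
ln values: [0.4824, 1.141, 2.0707]
phi = -(0.4824 + 1.141 + 2.0707) = -3.6941
Step 2: Compute augmented objective.
t*f(x) = 9.21*15.06 = 138.7026
Total = 138.7026 - 3.6941 = 135.0085


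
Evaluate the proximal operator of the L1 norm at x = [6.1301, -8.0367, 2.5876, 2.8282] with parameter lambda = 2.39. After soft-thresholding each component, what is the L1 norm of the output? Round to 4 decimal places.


Soft-thresholding with lambda = 2.39:
prox(6.1301) = sign(6.1301)*max(|6.1301| - 2.39, 0) = 3.7401
prox(-8.0367) = sign(-8.0367)*max(|-8.0367| - 2.39, 0) = -5.6467
prox(2.5876) = sign(2.5876)*max(|2.5876| - 2.39, 0) = 0.1976
prox(2.8282) = sign(2.8282)*max(|2.8282| - 2.39, 0) = 0.4382
prox(x) = [3.7401, -5.6467, 0.1976, 0.4382]
||prox(x)||_1 = 3.7401 + 5.6467 + 0.1976 + 0.4382 = 10.0226


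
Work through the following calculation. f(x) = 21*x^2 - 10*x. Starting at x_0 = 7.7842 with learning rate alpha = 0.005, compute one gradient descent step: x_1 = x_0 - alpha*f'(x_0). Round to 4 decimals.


We compute the gradient at x_0 and apply the update.
f'(x) = 42*x - 10
f'(7.7842) = 42*7.7842 - 10 = 316.9364
x_1 = 7.7842 - 0.005*316.9364 = 6.1995


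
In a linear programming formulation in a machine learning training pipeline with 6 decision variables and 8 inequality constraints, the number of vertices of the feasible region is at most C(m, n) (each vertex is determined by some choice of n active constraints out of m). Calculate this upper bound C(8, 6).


Each vertex corresponds to some choice of n active constraints out of m, so the number of vertices is at most C(m, n) = m! / (n!(m-n)!).
m = 8, n = 6
Numerator: 8 * 7 * 6 * 5 * 4 * 3
Denominator: 6! = 720
C(8, 6) = 28


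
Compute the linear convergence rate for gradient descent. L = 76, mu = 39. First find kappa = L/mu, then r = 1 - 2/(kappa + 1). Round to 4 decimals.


Step 1: Compute the condition number.
kappa = L/mu = 76/39 = 1.9487
Step 2: Compute the convergence rate.
r = 1 - 2/(kappa + 1) = 1 - 2*mu/(L + mu) = (L - mu)/(L + mu) = 37/115 = 0.3217


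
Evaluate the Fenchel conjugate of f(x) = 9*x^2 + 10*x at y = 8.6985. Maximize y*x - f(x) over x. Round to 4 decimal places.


f*(y) = sup_x {y*x - a*x^2 - b*x} = sup_x {(y-b)*x - a*x^2}
FOC: (y - b) - 2a*x = 0 => x* = (y - b)/(2a)
x* = (8.6985 - 10)/(2*9) = -0.0723
f*(8.6985) = (y-b)^2/(4a) = (8.6985 - 10)^2/(4*9)
= 1.6939/36 = 0.0471


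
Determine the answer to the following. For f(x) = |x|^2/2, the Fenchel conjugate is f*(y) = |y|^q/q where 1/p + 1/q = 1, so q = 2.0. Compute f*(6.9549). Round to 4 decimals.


The conjugate exponent q satisfies 1/p + 1/q = 1.
p = 2, so q = 2/(2 - 1) = 2.0
|y|^q = 6.9549^2.0 = 48.3706
f*(6.9549) = 48.3706 / 2.0 = 24.1853


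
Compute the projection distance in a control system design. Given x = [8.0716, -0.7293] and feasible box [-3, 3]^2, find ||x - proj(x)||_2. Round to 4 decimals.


Project each component onto [-3, 3].
clip(8.0716) = 3.0, clip(-0.7293) = -0.7293
Projection = [3.0, -0.7293]
Squared diffs: [25.7211, 0.0]
Distance = sqrt(25.7211) = 5.0716


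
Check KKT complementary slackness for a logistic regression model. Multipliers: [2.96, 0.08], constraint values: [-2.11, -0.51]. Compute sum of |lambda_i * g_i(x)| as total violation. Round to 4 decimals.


KKT complementary slackness check:
lambda_1 * g_1 = 2.96 * -2.11 = -6.2456
lambda_2 * g_2 = 0.08 * -0.51 = -0.0408
Total violation = 6.2456 + 0.0408 = 6.2864


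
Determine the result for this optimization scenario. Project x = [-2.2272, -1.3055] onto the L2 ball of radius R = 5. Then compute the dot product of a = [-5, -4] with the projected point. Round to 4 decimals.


Step 1: Compute ||x|| (intermediates to 6 decimals).
||x|| = sqrt((-2.2272)^2 + (-1.3055)^2) = 2.581618
Step 2: Project.
Since ||x|| <= R, proj = x (no scaling needed).
proj(x) = [-2.2272, -1.3055]
Step 3: Dot product.
a^T * proj(x) = -5*(-2.2272) - 4*(-1.3055) = 16.358


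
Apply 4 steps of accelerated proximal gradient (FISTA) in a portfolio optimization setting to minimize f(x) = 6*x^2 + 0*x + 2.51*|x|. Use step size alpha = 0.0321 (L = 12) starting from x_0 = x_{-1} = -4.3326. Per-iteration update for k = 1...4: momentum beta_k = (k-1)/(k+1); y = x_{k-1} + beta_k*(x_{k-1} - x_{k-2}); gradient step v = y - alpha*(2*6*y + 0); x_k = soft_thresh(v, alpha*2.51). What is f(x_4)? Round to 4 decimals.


FISTA on f(x) = 6*x^2 + 0*x + 2.51*|x|
L = 12, alpha = 0.0321
Iteration 1: beta = 0.0, y = -4.3326 + 0.0*(-4.3326 + 4.3326) = -4.3326
  grad(y) = -51.9912, v = y - alpha*grad = -2.6637
  prox(v) = soft_thresh(-2.6637, 0.0806) = -2.5831
Iteration 2: beta = 0.3333, y = -2.5831 + 0.3333*(-2.5831 + 4.3326) = -1.9999
  grad(y) = -23.9994, v = y - alpha*grad = -1.2296
  prox(v) = soft_thresh(-1.2296, 0.0806) = -1.149
Iteration 3: beta = 0.5, y = -1.149 + 0.5*(-1.149 + 2.5831) = -0.4319
  grad(y) = -5.1833, v = y - alpha*grad = -0.2656
  prox(v) = soft_thresh(-0.2656, 0.0806) = -0.185
Iteration 4: beta = 0.6, y = -0.185 + 0.6*(-0.185 + 1.149) = 0.3934
  grad(y) = 4.7211, v = y - alpha*grad = 0.2419
  prox(v) = soft_thresh(0.2419, 0.0806) = 0.1613
f(x_4) = 6*0.1613^2 + 0*0.1613 + 2.51*|0.1613| = 0.561


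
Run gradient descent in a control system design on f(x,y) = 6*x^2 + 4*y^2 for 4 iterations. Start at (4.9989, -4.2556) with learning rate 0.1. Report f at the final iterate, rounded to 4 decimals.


Gradient descent on f(x,y) = 6*x^2 + 4*y^2.
Starting point: (4.9989, -4.2556), alpha = 0.1
Step 1: grad_x = 2*6*4.9989 = 59.9868, grad_y = 2*4*-4.2556 = -34.0448
  x_1 = 4.9989 - 0.1*59.9868 = -0.9998
  y_1 = -4.2556 - 0.1*-34.0448 = -0.8511
Step 2: grad_x = 2*6*-0.9998 = -11.9974, grad_y = 2*4*-0.8511 = -6.809
  x_2 = -0.9998 - 0.1*-11.9974 = 0.2
  y_2 = -0.8511 - 0.1*-6.809 = -0.1702
Step 3: grad_x = 2*6*0.2 = 2.3995, grad_y = 2*4*-0.1702 = -1.3618
  x_3 = 0.2 - 0.1*2.3995 = -0.04
  y_3 = -0.1702 - 0.1*-1.3618 = -0.034
Step 4: grad_x = 2*6*-0.04 = -0.4799, grad_y = 2*4*-0.034 = -0.2724
  x_4 = -0.04 - 0.1*-0.4799 = 0.008
  y_4 = -0.034 - 0.1*-0.2724 = -0.0068
f(0.008, -0.0068) = 6*0.008^2 + 4*(-0.0068)^2 = 0.0006


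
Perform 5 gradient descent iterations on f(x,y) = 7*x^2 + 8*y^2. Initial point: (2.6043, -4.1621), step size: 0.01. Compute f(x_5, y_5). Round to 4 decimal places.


Gradient descent on f(x,y) = 7*x^2 + 8*y^2.
Starting point: (2.6043, -4.1621), alpha = 0.01
Step 1: grad_x = 2*7*2.6043 = 36.4602, grad_y = 2*8*-4.1621 = -66.5936
  x_1 = 2.6043 - 0.01*36.4602 = 2.2397
  y_1 = -4.1621 - 0.01*-66.5936 = -3.4962
Step 2: grad_x = 2*7*2.2397 = 31.3558, grad_y = 2*8*-3.4962 = -55.9386
  x_2 = 2.2397 - 0.01*31.3558 = 1.9261
  y_2 = -3.4962 - 0.01*-55.9386 = -2.9368
Step 3: grad_x = 2*7*1.9261 = 26.966, grad_y = 2*8*-2.9368 = -46.9884
  x_3 = 1.9261 - 0.01*26.966 = 1.6565
  y_3 = -2.9368 - 0.01*-46.9884 = -2.4669
Step 4: grad_x = 2*7*1.6565 = 23.1907, grad_y = 2*8*-2.4669 = -39.4703
  x_4 = 1.6565 - 0.01*23.1907 = 1.4246
  y_4 = -2.4669 - 0.01*-39.4703 = -2.0722
Step 5: grad_x = 2*7*1.4246 = 19.944, grad_y = 2*8*-2.0722 = -33.155
  x_5 = 1.4246 - 0.01*19.944 = 1.2251
  y_5 = -2.0722 - 0.01*-33.155 = -1.7406
f(1.2251, -1.7406) = 7*1.2251^2 + 8*(-1.7406)^2 = 34.7453


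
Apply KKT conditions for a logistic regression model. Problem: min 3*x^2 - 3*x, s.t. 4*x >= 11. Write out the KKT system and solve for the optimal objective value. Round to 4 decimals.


Step 1: Try lambda = 0 (constraint inactive).
x_unc = 3/(2*3) = 0.5
Check: 4*0.5 = 2.0 < 11 -- violated!
Step 2: Constraint must be active: 4*x = 11
x* = 11/4 = 2.75
lambda = (2*3*2.75 - 3)/4 = 3.375
Step 3: Compute optimal value.
f(x*) = 3*2.75^2 - 3*2.75 = 14.4375


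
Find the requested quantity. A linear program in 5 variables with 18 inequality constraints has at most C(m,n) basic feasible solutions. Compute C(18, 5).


Each vertex corresponds to some choice of n active constraints out of m, so the number of vertices is at most C(m, n) = m! / (n!(m-n)!).
m = 18, n = 5
Numerator: 18 * 17 * 16 * 15 * 14
Denominator: 5! = 120
C(18, 5) = 8568


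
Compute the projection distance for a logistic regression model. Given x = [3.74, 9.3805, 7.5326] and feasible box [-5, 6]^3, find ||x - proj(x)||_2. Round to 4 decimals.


Project each component onto [-5, 6].
clip(3.74) = 3.74, clip(9.3805) = 6.0, clip(7.5326) = 6.0
Projection = [3.74, 6.0, 6.0]
Squared diffs: [0.0, 11.4278, 2.3489]
Distance = sqrt(13.7767) = 3.7117


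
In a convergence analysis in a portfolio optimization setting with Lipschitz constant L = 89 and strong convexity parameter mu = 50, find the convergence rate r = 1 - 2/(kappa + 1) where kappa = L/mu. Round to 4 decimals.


Step 1: Compute the condition number.
kappa = L/mu = 89/50 = 1.78
Step 2: Compute the convergence rate.
r = 1 - 2/(kappa + 1) = 1 - 2*mu/(L + mu) = (L - mu)/(L + mu) = 39/139 = 0.2806


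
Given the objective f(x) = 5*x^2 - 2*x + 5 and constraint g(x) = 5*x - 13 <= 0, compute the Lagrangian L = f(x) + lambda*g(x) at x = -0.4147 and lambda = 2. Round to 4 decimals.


Step 1: Evaluate f(x).
f(-0.4147) = 5*(-0.4147)^2 - 2*(-0.4147) + 5 = 6.6893
Step 2: Evaluate g(x).
g(-0.4147) = 5*-0.4147 - 13 = -15.0735
Step 3: Compute Lagrangian.
L = 6.6893 + 2*-15.0735 = -23.4577


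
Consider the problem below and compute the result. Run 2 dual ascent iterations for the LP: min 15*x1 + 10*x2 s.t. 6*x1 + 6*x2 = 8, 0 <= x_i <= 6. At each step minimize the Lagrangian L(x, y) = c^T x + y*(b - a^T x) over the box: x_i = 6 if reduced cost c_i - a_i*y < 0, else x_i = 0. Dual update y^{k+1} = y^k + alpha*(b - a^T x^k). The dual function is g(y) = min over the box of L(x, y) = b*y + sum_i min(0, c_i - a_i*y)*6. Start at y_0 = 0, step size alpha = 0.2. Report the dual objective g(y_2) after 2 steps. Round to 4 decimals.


Dual ascent for LP: min 15*x1 + 10*x2, 6*x1 + 6*x2 = 8, 0 <= x_i <= 6
Step 1: y^k = 0.0, reduced costs: (15.0, 10.0)
  x^k = (0.0, 0.0), subgradient = b - a^T x = 8.0
  y^{k+1} = 0.0 + 0.2*8.0 = 1.6
Step 2: y^k = 1.6, reduced costs: (5.4, 0.4)
  x^k = (0.0, 0.0), subgradient = b - a^T x = 8.0
  y^{k+1} = 1.6 + 0.2*8.0 = 3.2
Dual objective at y_2 = 3.2: reduced costs (-4.2, -9.2), box minimizer x = (6.0, 6.0)
g(y_2) = b*y + (c1 - a1*y)*x1 + (c2 - a2*y)*x2 = 8*3.2 + (-4.2)*6.0 + (-9.2)*6.0 = 25.6 - 25.2 - 55.2 = -54.8


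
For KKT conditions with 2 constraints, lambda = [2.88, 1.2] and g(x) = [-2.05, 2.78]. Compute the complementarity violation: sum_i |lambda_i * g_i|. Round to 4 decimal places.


KKT complementary slackness check:
lambda_1 * g_1 = 2.88 * -2.05 = -5.904
lambda_2 * g_2 = 1.2 * 2.78 = 3.336
Total violation = 5.904 + 3.336 = 9.24


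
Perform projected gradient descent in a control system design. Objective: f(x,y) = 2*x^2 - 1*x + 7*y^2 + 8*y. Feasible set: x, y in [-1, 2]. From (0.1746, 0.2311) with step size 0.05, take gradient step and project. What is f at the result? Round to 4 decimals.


Step 1: Compute gradient at (0.1746, 0.2311).
grad_x = 2*2*0.1746 - 1 = -0.3016
grad_y = 2*7*0.2311 + 8 = 11.2354
Step 2: Gradient step.
x_raw = 0.1746 - 0.05*-0.3016 = 0.1897
y_raw = 0.2311 - 0.05*11.2354 = -0.3307
Step 3: Project onto [-1, 2].
x_proj = clip(0.1897) = 0.1897
y_proj = clip(-0.3307) = -0.3307
Step 4: Evaluate f.
f(0.1897, -0.3307) = -1.9977


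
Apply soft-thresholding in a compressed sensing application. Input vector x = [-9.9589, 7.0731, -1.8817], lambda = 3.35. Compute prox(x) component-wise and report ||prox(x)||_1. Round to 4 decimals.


Soft-thresholding with lambda = 3.35:
prox(-9.9589) = sign(-9.9589)*max(|-9.9589| - 3.35, 0) = -6.6089
prox(7.0731) = sign(7.0731)*max(|7.0731| - 3.35, 0) = 3.7231
prox(-1.8817) = sign(-1.8817)*max(|-1.8817| - 3.35, 0) = 0.0
prox(x) = [-6.6089, 3.7231, 0.0]
||prox(x)||_1 = 6.6089 + 3.7231 + 0.0 = 10.332


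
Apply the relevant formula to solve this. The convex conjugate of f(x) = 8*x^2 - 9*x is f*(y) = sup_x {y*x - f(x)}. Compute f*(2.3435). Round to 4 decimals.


f*(y) = sup_x {y*x - a*x^2 - b*x} = sup_x {(y-b)*x - a*x^2}
FOC: (y - b) - 2a*x = 0 => x* = (y - b)/(2a)
x* = (2.3435 + 9)/(2*8) = 0.709
f*(2.3435) = (y-b)^2/(4a) = (2.3435 + 9)^2/(4*8)
= 128.675/32 = 4.0211


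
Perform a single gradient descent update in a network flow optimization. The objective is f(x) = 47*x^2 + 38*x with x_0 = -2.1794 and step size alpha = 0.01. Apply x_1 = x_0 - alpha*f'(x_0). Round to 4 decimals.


We compute the gradient at x_0 and apply the update.
f'(x) = 94*x + 38
f'(-2.1794) = 94*-2.1794 + 38 = -166.8636
x_1 = -2.1794 - 0.01*-166.8636 = -0.5108


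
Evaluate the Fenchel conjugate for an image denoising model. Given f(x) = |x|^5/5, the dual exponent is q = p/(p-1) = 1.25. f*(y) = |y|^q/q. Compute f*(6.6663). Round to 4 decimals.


The conjugate exponent q satisfies 1/p + 1/q = 1.
p = 5, so q = 5/(5 - 1) = 1.25
|y|^q = 6.6663^1.25 = 10.7116
f*(6.6663) = 10.7116 / 1.25 = 8.5693


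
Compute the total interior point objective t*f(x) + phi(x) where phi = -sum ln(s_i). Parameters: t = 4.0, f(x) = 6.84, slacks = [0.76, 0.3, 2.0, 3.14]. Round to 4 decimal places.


Step 1: Compute log-barrier.
ln values: [-0.2744, -1.204, 0.6931, 1.1442]
phi = -(-0.2744 - 1.204 + 0.6931 + 1.1442) = -0.359
Step 2: Compute augmented objective.
t*f(x) = 4.0*6.84 = 27.36
Total = 27.36 - 0.359 = 27.001


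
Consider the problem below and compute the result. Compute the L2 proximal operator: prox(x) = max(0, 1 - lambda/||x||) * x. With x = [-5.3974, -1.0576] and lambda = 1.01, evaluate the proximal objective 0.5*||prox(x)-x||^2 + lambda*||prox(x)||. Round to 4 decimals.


Step 1: Compute ||x||.
||x|| = 5.5
Step 2: Compute scaling factor.
scale = max(0, 1 - 1.01/5.5) = 0.8164
Step 3: prox(x) = [-4.4062, -0.8634]
||prox(x)|| = 4.49
Step 4: Proximal objective.
0.5*||prox-x||^2 = 0.5101
lambda*||prox|| = 4.5349
Total = 5.045


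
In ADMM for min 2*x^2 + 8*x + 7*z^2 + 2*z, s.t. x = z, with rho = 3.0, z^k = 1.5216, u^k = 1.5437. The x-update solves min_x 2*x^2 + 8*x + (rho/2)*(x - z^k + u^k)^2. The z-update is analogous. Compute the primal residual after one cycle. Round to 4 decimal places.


ADMM iteration with rho = 3.0, z^k = 1.5216, u^k = 1.5437
Step 1: x-update.
Minimize 2*x^2 + 8*x + (3.0/2)*(x - 1.5216 + 1.5437)^2
FOC: (2*2 + 3.0)*x = -8 + 3.0*(1.5216 - 1.5437)
x^{k+1} = -1.1523
Step 2: z-update.
Minimize 7*z^2 + 2*z + (3.0/2)*(-1.1523 - z + 1.5437)^2
FOC: (2*7 + 3.0)*z = -2 + 3.0*(-1.1523 + 1.5437)
z^{k+1} = -0.0486
Step 3: u-update.
u^{k+1} = 1.5437 - 1.1523 + 0.0486 = 0.44
Step 4: Primal residual = |-1.1523 + 0.0486| = 1.1037


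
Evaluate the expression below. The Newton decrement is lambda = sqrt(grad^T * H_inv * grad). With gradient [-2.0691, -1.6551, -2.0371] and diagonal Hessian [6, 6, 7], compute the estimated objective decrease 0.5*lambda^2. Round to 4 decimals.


Step 1: H is diagonal, so H^(-1) * g = [-0.3449, -0.2759, -0.291].
Step 2: g^T H^(-1) g = sum_i g_i^2 / H_ii
  = (-2.0691)^2/6 + (-1.6551)^2/6 + (-2.0371)^2/7
  = 0.7135 + 0.4566 + 0.5928 = 1.7629
Step 3: Objective decrease = 0.5 * g^T H^(-1) g = 0.8815


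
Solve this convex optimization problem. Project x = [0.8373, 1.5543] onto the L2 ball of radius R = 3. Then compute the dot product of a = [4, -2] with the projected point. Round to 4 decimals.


Step 1: Compute ||x|| (intermediates to 6 decimals).
||x|| = sqrt(0.8373^2 + 1.5543^2) = 1.76548
Step 2: Project.
Since ||x|| <= R, proj = x (no scaling needed).
proj(x) = [0.8373, 1.5543]
Step 3: Dot product.
a^T * proj(x) = 4*0.8373 - 2*1.5543 = 0.2406


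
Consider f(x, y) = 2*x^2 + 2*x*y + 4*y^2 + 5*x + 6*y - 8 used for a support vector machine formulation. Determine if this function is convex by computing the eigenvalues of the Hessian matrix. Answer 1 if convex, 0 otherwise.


The Hessian of f(x,y) = 2*x^2 + 2*x*y + 4*y^2 + 5*x + 6*y - 8 is:
H = [[4, 2], [2, 8]]
Trace = 4 + 8 = 12
Determinant = 4*8 - (2)^2 = 28
Discriminant = (12)^2 - 4*28 = 32.0
Eigenvalues: lambda_1 = 3.1716, lambda_2 = 8.8284
The function is convex.

1


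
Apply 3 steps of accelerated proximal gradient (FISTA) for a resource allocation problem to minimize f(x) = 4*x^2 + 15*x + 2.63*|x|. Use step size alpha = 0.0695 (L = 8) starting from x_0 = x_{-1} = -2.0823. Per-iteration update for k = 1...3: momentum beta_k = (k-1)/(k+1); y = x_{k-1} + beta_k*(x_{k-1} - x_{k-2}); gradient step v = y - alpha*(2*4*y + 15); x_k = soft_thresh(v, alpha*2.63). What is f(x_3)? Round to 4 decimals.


FISTA on f(x) = 4*x^2 + 15*x + 2.63*|x|
L = 8, alpha = 0.0695
Iteration 1: beta = 0.0, y = -2.0823 + 0.0*(-2.0823 + 2.0823) = -2.0823
  grad(y) = -1.6584, v = y - alpha*grad = -1.967
  prox(v) = soft_thresh(-1.967, 0.1828) = -1.7843
Iteration 2: beta = 0.3333, y = -1.7843 + 0.3333*(-1.7843 + 2.0823) = -1.6849
  grad(y) = 1.5207, v = y - alpha*grad = -1.7906
  prox(v) = soft_thresh(-1.7906, 0.1828) = -1.6078
Iteration 3: beta = 0.5, y = -1.6078 + 0.5*(-1.6078 + 1.7843) = -1.5196
  grad(y) = 2.8433, v = y - alpha*grad = -1.7172
  prox(v) = soft_thresh(-1.7172, 0.1828) = -1.5344
f(x_3) = 4*(-1.5344)^2 + 15*(-1.5344) + 2.63*|-1.5344| = -9.563


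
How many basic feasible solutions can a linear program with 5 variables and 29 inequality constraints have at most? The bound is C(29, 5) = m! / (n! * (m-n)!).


Each vertex corresponds to some choice of n active constraints out of m, so the number of vertices is at most C(m, n) = m! / (n!(m-n)!).
m = 29, n = 5
Numerator: 29 * 28 * 27 * 26 * 25
Denominator: 5! = 120
C(29, 5) = 118755


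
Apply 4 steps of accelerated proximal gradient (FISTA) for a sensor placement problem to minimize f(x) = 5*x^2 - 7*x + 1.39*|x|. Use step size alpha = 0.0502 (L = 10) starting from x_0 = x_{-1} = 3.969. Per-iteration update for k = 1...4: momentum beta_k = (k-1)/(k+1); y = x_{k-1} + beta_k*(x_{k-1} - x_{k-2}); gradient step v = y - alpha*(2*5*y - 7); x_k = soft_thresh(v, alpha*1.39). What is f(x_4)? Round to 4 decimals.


FISTA on f(x) = 5*x^2 - 7*x + 1.39*|x|
L = 10, alpha = 0.0502
Iteration 1: beta = 0.0, y = 3.969 + 0.0*(3.969 - 3.969) = 3.969
  grad(y) = 32.69, v = y - alpha*grad = 2.328
  prox(v) = soft_thresh(2.328, 0.0698) = 2.2582
Iteration 2: beta = 0.3333, y = 2.2582 + 0.3333*(2.2582 - 3.969) = 1.6879
  grad(y) = 9.8791, v = y - alpha*grad = 1.192
  prox(v) = soft_thresh(1.192, 0.0698) = 1.1222
Iteration 3: beta = 0.5, y = 1.1222 + 0.5*(1.1222 - 2.2582) = 0.5542
  grad(y) = -1.4579, v = y - alpha*grad = 0.6274
  prox(v) = soft_thresh(0.6274, 0.0698) = 0.5576
Iteration 4: beta = 0.6, y = 0.5576 + 0.6*(0.5576 - 1.1222) = 0.2189
  grad(y) = -4.8113, v = y - alpha*grad = 0.4604
  prox(v) = soft_thresh(0.4604, 0.0698) = 0.3906
f(x_4) = 5*0.3906^2 - 7*0.3906 + 1.39*|0.3906| = -1.4285


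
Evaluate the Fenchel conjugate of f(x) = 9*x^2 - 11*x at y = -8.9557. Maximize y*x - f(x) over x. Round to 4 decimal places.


f*(y) = sup_x {y*x - a*x^2 - b*x} = sup_x {(y-b)*x - a*x^2}
FOC: (y - b) - 2a*x = 0 => x* = (y - b)/(2a)
x* = (-8.9557 + 11)/(2*9) = 0.1136
f*(-8.9557) = (y-b)^2/(4a) = (-8.9557 + 11)^2/(4*9)
= 4.1792/36 = 0.1161


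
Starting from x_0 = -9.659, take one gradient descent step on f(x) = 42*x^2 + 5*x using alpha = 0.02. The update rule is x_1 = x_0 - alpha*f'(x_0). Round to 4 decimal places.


We compute the gradient at x_0 and apply the update.
f'(x) = 84*x + 5
f'(-9.659) = 84*-9.659 + 5 = -806.356
x_1 = -9.659 - 0.02*-806.356 = 6.4681


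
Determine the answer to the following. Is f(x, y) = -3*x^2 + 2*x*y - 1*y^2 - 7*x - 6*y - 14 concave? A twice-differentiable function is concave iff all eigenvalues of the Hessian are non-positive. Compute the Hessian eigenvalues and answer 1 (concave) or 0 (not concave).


The Hessian of f(x,y) = -3*x^2 + 2*x*y - 1*y^2 - 7*x - 6*y - 14 is:
H = [[-6, 2], [2, -2]]
Trace = -6 - 2 = -8
Determinant = -6*-2 - (2)^2 = 8
Discriminant = (-8)^2 - 4*8 = 32.0
Eigenvalues: lambda_1 = -6.8284, lambda_2 = -1.1716
The function is concave.

1


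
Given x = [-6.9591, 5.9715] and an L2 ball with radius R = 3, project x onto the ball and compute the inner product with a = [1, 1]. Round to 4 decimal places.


Step 1: Compute ||x|| (intermediates to 6 decimals).
||x|| = sqrt((-6.9591)^2 + 5.9715^2) = 9.169945
Step 2: Project.
Since ||x|| > R, scale = R/||x|| = 3/9.169945 = 0.327156, proj(x) = scale * x
proj(x) = [-2.276711, 1.953612]
Step 3: Dot product.
a^T * proj(x) = 1*(-2.276711) + 1*1.953612 = -0.3231


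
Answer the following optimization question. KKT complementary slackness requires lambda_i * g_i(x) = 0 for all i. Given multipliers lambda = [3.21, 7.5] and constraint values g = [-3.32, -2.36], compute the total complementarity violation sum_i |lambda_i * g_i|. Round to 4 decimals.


KKT complementary slackness check:
lambda_1 * g_1 = 3.21 * -3.32 = -10.6572
lambda_2 * g_2 = 7.5 * -2.36 = -17.7
Total violation = 10.6572 + 17.7 = 28.3572


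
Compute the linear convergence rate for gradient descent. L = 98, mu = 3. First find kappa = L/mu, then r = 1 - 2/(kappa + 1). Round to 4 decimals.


Step 1: Compute the condition number.
kappa = L/mu = 98/3 = 32.6667
Step 2: Compute the convergence rate.
r = 1 - 2/(kappa + 1) = 1 - 2*mu/(L + mu) = (L - mu)/(L + mu) = 95/101 = 0.9406


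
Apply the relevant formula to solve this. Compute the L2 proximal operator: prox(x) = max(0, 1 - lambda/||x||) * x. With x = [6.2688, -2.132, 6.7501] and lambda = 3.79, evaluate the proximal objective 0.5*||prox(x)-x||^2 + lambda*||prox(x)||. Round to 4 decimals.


Step 1: Compute ||x||.
||x|| = 9.4555
Step 2: Compute scaling factor.
scale = max(0, 1 - 3.79/9.4555) = 0.5992
Step 3: prox(x) = [3.7561, -1.2774, 4.0445]
||prox(x)|| = 5.6655
Step 4: Proximal objective.
0.5*||prox-x||^2 = 7.1821
lambda*||prox|| = 21.4722
Total = 28.6544


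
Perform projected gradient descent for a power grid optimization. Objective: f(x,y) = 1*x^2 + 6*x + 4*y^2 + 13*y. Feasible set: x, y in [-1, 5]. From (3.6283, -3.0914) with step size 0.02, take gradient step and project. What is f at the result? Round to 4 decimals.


Step 1: Compute gradient at (3.6283, -3.0914).
grad_x = 2*1*3.6283 + 6 = 13.2566
grad_y = 2*4*-3.0914 + 13 = -11.7312
Step 2: Gradient step.
x_raw = 3.6283 - 0.02*13.2566 = 3.3632
y_raw = -3.0914 - 0.02*-11.7312 = -2.8568
Step 3: Project onto [-1, 5].
x_proj = clip(3.3632) = 3.3632
y_proj = clip(-2.8568) = -1.0
Step 4: Evaluate f.
f(3.3632, -1.0) = 22.4899


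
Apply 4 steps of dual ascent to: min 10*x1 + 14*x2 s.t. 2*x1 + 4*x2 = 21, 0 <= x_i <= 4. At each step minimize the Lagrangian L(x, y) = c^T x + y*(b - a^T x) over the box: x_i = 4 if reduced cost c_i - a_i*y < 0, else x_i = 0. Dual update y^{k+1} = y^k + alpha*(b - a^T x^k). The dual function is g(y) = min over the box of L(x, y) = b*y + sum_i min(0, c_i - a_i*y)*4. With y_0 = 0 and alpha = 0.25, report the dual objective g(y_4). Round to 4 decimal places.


Dual ascent for LP: min 10*x1 + 14*x2, 2*x1 + 4*x2 = 21, 0 <= x_i <= 4
Step 1: y^k = 0.0, reduced costs: (10.0, 14.0)
  x^k = (0.0, 0.0), subgradient = b - a^T x = 21.0
  y^{k+1} = 0.0 + 0.25*21.0 = 5.25
Step 2: y^k = 5.25, reduced costs: (-0.5, -7.0)
  x^k = (4.0, 4.0), subgradient = b - a^T x = -3.0
  y^{k+1} = 5.25 + 0.25*-3.0 = 4.5
Step 3: y^k = 4.5, reduced costs: (1.0, -4.0)
  x^k = (0.0, 4.0), subgradient = b - a^T x = 5.0
  y^{k+1} = 4.5 + 0.25*5.0 = 5.75
Step 4: y^k = 5.75, reduced costs: (-1.5, -9.0)
  x^k = (4.0, 4.0), subgradient = b - a^T x = -3.0
  y^{k+1} = 5.75 + 0.25*-3.0 = 5.0
Dual objective at y_4 = 5.0: reduced costs (0.0, -6.0), box minimizer x = (0.0, 4.0)
g(y_4) = b*y + (c1 - a1*y)*x1 + (c2 - a2*y)*x2 = 21*5.0 + 0.0*0.0 + (-6.0)*4.0 = 105.0 + 0.0 - 24.0 = 81.0


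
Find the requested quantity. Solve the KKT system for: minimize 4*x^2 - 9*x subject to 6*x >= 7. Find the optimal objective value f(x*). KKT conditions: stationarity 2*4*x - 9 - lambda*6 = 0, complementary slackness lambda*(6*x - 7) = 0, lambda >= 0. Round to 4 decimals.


Step 1: Try lambda = 0 (constraint inactive).
x_unc = 9/(2*4) = 1.125
Check: 6*1.125 = 6.75 < 7 -- violated!
Step 2: Constraint must be active: 6*x = 7
x* = 7/6 = 1.1667 (rounded; the exact value 7/6 is used below)
lambda = (2*4*(7/6) - 9)/6 = 0.0556
Step 3: Compute optimal value.
f(x*) = 4*(7/6)^2 - 9*(7/6) = -5.0556


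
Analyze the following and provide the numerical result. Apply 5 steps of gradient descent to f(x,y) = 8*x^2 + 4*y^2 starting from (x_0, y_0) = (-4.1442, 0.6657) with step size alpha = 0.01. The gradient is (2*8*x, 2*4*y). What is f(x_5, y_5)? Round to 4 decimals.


Gradient descent on f(x,y) = 8*x^2 + 4*y^2.
Starting point: (-4.1442, 0.6657), alpha = 0.01
Step 1: grad_x = 2*8*-4.1442 = -66.3072, grad_y = 2*4*0.6657 = 5.3256
  x_1 = -4.1442 - 0.01*-66.3072 = -3.4811
  y_1 = 0.6657 - 0.01*5.3256 = 0.6124
Step 2: grad_x = 2*8*-3.4811 = -55.698, grad_y = 2*4*0.6124 = 4.8996
  x_2 = -3.4811 - 0.01*-55.698 = -2.9241
  y_2 = 0.6124 - 0.01*4.8996 = 0.5634
Step 3: grad_x = 2*8*-2.9241 = -46.7864, grad_y = 2*4*0.5634 = 4.5076
  x_3 = -2.9241 - 0.01*-46.7864 = -2.4563
  y_3 = 0.5634 - 0.01*4.5076 = 0.5184
Step 4: grad_x = 2*8*-2.4563 = -39.3005, grad_y = 2*4*0.5184 = 4.147
  x_4 = -2.4563 - 0.01*-39.3005 = -2.0633
  y_4 = 0.5184 - 0.01*4.147 = 0.4769
Step 5: grad_x = 2*8*-2.0633 = -33.0125, grad_y = 2*4*0.4769 = 3.8152
  x_5 = -2.0633 - 0.01*-33.0125 = -1.7332
  y_5 = 0.4769 - 0.01*3.8152 = 0.4388
f(-1.7332, 0.4388) = 8*(-1.7332)^2 + 4*0.4388^2 = 24.8006
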